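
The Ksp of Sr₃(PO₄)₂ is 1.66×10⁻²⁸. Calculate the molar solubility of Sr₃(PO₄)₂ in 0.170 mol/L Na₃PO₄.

5.97×10⁻¹⁰ M

Sr₃(PO₄)₂(s) ⇌ 3 Sr²⁺(aq) + 2 PO₄³⁻(aq)
PO₄³⁻ is already present at 0.170 mol/L. If s mol/L of Sr₃(PO₄)₂ dissolves, [Sr²⁺] = 3s while [PO₄³⁻] ≈ 0.170 mol/L.
Ksp = [Sr²⁺]^3[PO₄³⁻]^2 = (3s)^3(0.170)^2
(3s)^3 = 1.66×10⁻²⁸ / (0.170)^2 = 5.74×10⁻²⁷
s = 5.97×10⁻¹⁰ mol/L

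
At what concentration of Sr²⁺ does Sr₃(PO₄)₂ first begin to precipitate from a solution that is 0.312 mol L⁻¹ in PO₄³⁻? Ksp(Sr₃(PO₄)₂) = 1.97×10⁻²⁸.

1.26×10⁻⁹ M

Precipitation of each salt begins when its ion product equals Ksp.
Sr₃(PO₄)₂(s) ⇌ 3 Sr²⁺(aq) + 2 PO₄³⁻(aq)
Ksp = [Sr²⁺]^3[PO₄³⁻]^2 = [Sr²⁺]^3(0.312)^2
[Sr²⁺]^3 = 1.97×10⁻²⁸ / (0.312)^2 = 2.02×10⁻²⁷
[Sr²⁺] = 1.26×10⁻⁹ mol L⁻¹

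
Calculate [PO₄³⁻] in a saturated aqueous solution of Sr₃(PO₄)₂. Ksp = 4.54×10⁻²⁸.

2.67×10⁻⁶ M

Sr₃(PO₄)₂(s) ⇌ 3 Sr²⁺(aq) + 2 PO₄³⁻(aq)
With molar solubility s: [Sr²⁺] = 3s, [PO₄³⁻] = 2s.
Ksp = [Sr²⁺]^3[PO₄³⁻]^2 = (3s)^3 · (2s)^2 = 108s^5 = 4.54×10⁻²⁸
s = 1.33×10⁻⁶ mol L⁻¹
[PO₄³⁻] = 2s = 2.67×10⁻⁶ mol L⁻¹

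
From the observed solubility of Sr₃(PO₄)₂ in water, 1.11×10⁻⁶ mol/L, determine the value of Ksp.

Sr₃(PO₄)₂(s) ⇌ 3 Sr²⁺(aq) + 2 PO₄³⁻(aq)
Let s be the molar solubility. Then [Sr²⁺] = 3s and [PO₄³⁻] = 2s.
Ksp = [Sr²⁺]^3[PO₄³⁻]^2 = (3s)^3 · (2s)^2 = 108s^5
Ksp = 108 × (1.11×10⁻⁶)^5 = 1.82×10⁻²⁸

Ksp = 1.82×10⁻²⁸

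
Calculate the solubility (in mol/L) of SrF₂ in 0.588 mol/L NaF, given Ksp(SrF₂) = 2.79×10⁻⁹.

8.07×10⁻⁹ M

SrF₂(s) ⇌ Sr²⁺(aq) + 2 F⁻(aq)
Let s be the solubility of SrF₂ here. The common ion gives [F⁻] ≈ 0.588 mol/L, and [Sr²⁺] = s.
Ksp = [Sr²⁺][F⁻]^2 = s(0.588)^2
s = 2.79×10⁻⁹ / (0.588)^2 = 8.07×10⁻⁹
s = 8.07×10⁻⁹ mol/L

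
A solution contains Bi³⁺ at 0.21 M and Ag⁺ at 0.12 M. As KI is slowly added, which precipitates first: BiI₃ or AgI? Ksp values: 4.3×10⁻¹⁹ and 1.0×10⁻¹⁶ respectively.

AgI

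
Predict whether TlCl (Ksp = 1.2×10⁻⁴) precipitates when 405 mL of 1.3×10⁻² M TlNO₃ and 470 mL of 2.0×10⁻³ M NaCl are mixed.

After mixing, V = 405 mL + 470 mL = 875 mL.
[Tl⁺] = (1.3×10⁻²)(405)/875 = 6.0×10⁻³ M
[Cl⁻] = (2.0×10⁻³)(470)/875 = 1.1×10⁻³ M
Q = [Tl⁺][Cl⁻] = 6.5×10⁻⁶
Q < Ksp (6.5×10⁻⁶ vs 1.2×10⁻⁴); the solution remains unsaturated and no precipitate forms.

No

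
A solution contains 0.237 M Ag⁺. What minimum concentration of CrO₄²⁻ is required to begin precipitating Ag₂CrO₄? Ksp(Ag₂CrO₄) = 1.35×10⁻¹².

2.40×10⁻¹¹ M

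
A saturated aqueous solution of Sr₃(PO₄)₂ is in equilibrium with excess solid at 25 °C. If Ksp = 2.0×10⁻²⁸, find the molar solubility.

Sr₃(PO₄)₂(s) ⇌ 3 Sr²⁺(aq) + 2 PO₄³⁻(aq)
For each mole of Sr₃(PO₄)₂ that dissolves per liter, [Sr²⁺] = 3s and [PO₄³⁻] = 2s; let s denote this solubility.
Ksp = [Sr²⁺]^3[PO₄³⁻]^2 = (3s)^3 · (2s)^2 = 108s^5
108s^5 = 2.0×10⁻²⁸  ⇒  s^5 = 1.9×10⁻³⁰
s = 1.1×10⁻⁶ M

1.1×10⁻⁶ M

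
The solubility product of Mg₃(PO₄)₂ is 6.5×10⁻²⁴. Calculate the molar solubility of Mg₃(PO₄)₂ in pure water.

9.0×10⁻⁶ M

Mg₃(PO₄)₂(s) ⇌ 3 Mg²⁺(aq) + 2 PO₄³⁻(aq)
If s mol/L of Mg₃(PO₄)₂ dissolves, [Mg²⁺] = 3s and [PO₄³⁻] = 2s.
Ksp = [Mg²⁺]^3[PO₄³⁻]^2 = (3s)^3 · (2s)^2 = 108s^5
108s^5 = 6.5×10⁻²⁴  ⇒  s^5 = 6.0×10⁻²⁶
Taking the 5th root, s = 9.0×10⁻⁶ mol L⁻¹.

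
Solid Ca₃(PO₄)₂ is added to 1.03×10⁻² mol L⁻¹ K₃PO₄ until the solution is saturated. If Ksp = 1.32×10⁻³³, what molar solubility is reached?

7.72×10⁻¹¹ M

Ca₃(PO₄)₂(s) ⇌ 3 Ca²⁺(aq) + 2 PO₄³⁻(aq)
The solution already contains PO₄³⁻ at 1.03×10⁻² mol L⁻¹. Let s be the molar solubility of Ca₃(PO₄)₂.
[PO₄³⁻] ≈ 1.03×10⁻² mol L⁻¹ (common ion dominates); [Ca²⁺] = 3s.
Ksp = [Ca²⁺]^3[PO₄³⁻]^2 = (3s)^3(1.03×10⁻²)^2
(3s)^3 = 1.32×10⁻³³ / (1.03×10⁻²)^2 = 1.24×10⁻²⁹
s = 7.72×10⁻¹¹ mol L⁻¹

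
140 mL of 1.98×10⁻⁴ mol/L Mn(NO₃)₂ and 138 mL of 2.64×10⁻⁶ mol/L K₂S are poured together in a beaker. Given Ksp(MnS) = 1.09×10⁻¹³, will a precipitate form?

The combined volume is 278 mL.
[Mn²⁺] = (1.98×10⁻⁴)(140)/278 = 9.97×10⁻⁵ mol/L
[S²⁻] = (2.64×10⁻⁶)(138)/278 = 1.31×10⁻⁶ mol/L
Q = [Mn²⁺][S²⁻] = 1.31×10⁻¹⁰
Because Q > Ksp (1.31×10⁻¹⁰ vs 1.09×10⁻¹³), a precipitate of MnS forms.

Yes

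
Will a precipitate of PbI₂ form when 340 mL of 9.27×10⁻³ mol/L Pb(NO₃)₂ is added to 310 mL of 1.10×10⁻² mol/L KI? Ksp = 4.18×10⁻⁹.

After mixing, V = 340 mL + 310 mL = 650 mL.
[Pb²⁺] = (9.27×10⁻³)(340)/650 = 4.85×10⁻³ mol/L
[I⁻] = (1.10×10⁻²)(310)/650 = 5.25×10⁻³ mol/L
Q = [Pb²⁺][I⁻]^2 = 1.33×10⁻⁷
Q = 1.33×10⁻⁷ > Ksp = 4.18×10⁻⁹, so the solution is supersaturated and PbI₂ precipitates.

Yes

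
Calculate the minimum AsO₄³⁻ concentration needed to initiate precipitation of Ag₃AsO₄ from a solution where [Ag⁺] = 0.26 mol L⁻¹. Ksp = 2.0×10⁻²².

Each salt precipitates once Q = Ksp for that salt.
Ag₃AsO₄(s) ⇌ 3 Ag⁺(aq) + AsO₄³⁻(aq)
Ksp = [Ag⁺]^3[AsO₄³⁻] = [AsO₄³⁻](0.26)^3
[AsO₄³⁻] = 2.0×10⁻²² / (0.26)^3 = 1.1×10⁻²⁰
[AsO₄³⁻] = 1.1×10⁻²⁰ mol L⁻¹

1.1×10⁻²⁰ M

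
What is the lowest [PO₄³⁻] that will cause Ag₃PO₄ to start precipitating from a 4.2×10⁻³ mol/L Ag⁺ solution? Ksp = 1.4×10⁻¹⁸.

Precipitation of each salt begins when its ion product equals Ksp.
Ag₃PO₄(s) ⇌ 3 Ag⁺(aq) + PO₄³⁻(aq)
Ksp = [Ag⁺]^3[PO₄³⁻] = [PO₄³⁻](4.2×10⁻³)^3
[PO₄³⁻] = 1.4×10⁻¹⁸ / (4.2×10⁻³)^3 = 1.9×10⁻¹¹
[PO₄³⁻] = 1.9×10⁻¹¹ mol/L

1.9×10⁻¹¹ M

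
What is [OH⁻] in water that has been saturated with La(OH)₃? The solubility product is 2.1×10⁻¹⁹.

2.8×10⁻⁵ M

La(OH)₃(s) ⇌ La³⁺(aq) + 3 OH⁻(aq)
Call the molar solubility s, so that [La³⁺] = s and [OH⁻] = 3s.
Ksp = [La³⁺][OH⁻]^3 = s · (3s)^3 = 27s^4 = 2.1×10⁻¹⁹
s = 9.4×10⁻⁶ mol/L
[OH⁻] = 3s = 2.8×10⁻⁵ mol/L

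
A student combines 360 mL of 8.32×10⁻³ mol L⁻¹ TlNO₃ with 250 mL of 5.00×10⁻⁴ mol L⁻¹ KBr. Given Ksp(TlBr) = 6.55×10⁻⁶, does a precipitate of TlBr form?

No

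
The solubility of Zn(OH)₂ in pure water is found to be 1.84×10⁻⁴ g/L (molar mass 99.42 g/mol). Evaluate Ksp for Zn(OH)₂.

Ksp = 2.54×10⁻¹⁷

s = (1.84×10⁻⁴ g L⁻¹)/(99.42 g mol⁻¹) = 1.8507×10⁻⁶ M
Zn(OH)₂(s) ⇌ Zn²⁺(aq) + 2 OH⁻(aq)
Let s be the molar solubility. Then [Zn²⁺] = s and [OH⁻] = 2s.
Ksp = [Zn²⁺][OH⁻]^2 = s · (2s)^2 = 4s^3
Ksp = 4 × (1.8507×10⁻⁶)^3 = 2.54×10⁻¹⁷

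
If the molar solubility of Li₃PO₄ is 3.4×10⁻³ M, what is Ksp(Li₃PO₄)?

Ksp = 3.6×10⁻⁹

Li₃PO₄(s) ⇌ 3 Li⁺(aq) + PO₄³⁻(aq)
Let s be the molar solubility. Then [Li⁺] = 3s and [PO₄³⁻] = s.
Ksp = [Li⁺]^3[PO₄³⁻] = (3s)^3 · s = 27s^4
Ksp = 27 × (3.4×10⁻³)^4 = 3.6×10⁻⁹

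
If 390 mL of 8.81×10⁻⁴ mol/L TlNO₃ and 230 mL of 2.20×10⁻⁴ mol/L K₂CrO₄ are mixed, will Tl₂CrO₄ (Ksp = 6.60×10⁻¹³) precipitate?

Yes

The combined volume is 620 mL.
[Tl⁺] = (8.81×10⁻⁴)(390)/620 = 5.54×10⁻⁴ mol/L
[CrO₄²⁻] = (2.20×10⁻⁴)(230)/620 = 8.16×10⁻⁵ mol/L
Q = [Tl⁺]^2[CrO₄²⁻] = 2.51×10⁻¹¹
Because Q > Ksp (2.51×10⁻¹¹ vs 6.60×10⁻¹³), a precipitate of Tl₂CrO₄ forms.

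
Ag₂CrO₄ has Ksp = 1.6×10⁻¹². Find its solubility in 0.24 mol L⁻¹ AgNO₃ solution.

2.8×10⁻¹¹ M

Ag₂CrO₄(s) ⇌ 2 Ag⁺(aq) + CrO₄²⁻(aq)
The solution already contains Ag⁺ at 0.24 mol L⁻¹. Let s be the molar solubility of Ag₂CrO₄.
[Ag⁺] ≈ 0.24 mol L⁻¹ (common ion dominates); [CrO₄²⁻] = s.
Ksp = [Ag⁺]^2[CrO₄²⁻] = (0.24)^2s
s = 1.6×10⁻¹² / (0.24)^2 = 2.8×10⁻¹¹
s = 2.8×10⁻¹¹ mol L⁻¹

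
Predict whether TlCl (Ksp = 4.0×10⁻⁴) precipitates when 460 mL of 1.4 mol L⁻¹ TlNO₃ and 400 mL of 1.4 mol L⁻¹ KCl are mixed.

After mixing, V = 460 mL + 400 mL = 860 mL.
[Tl⁺] = (1.4)(460)/860 = 0.75 mol L⁻¹
[Cl⁻] = (1.4)(400)/860 = 0.65 mol L⁻¹
Q = [Tl⁺][Cl⁻] = 0.49
Since Q (0.49) exceeds Ksp (4.0×10⁻⁴), TlCl will precipitate.

Yes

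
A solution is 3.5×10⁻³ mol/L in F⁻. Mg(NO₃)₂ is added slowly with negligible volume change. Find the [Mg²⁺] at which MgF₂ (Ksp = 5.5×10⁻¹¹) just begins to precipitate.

4.5×10⁻⁶ M

The threshold for precipitation is Q = Ksp.
MgF₂(s) ⇌ Mg²⁺(aq) + 2 F⁻(aq)
Ksp = [Mg²⁺][F⁻]^2 = [Mg²⁺](3.5×10⁻³)^2
[Mg²⁺] = 5.5×10⁻¹¹ / (3.5×10⁻³)^2 = 4.5×10⁻⁶
[Mg²⁺] = 4.5×10⁻⁶ mol/L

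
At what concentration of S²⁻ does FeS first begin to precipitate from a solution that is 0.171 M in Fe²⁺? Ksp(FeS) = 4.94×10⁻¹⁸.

Precipitation of each salt begins when its ion product equals Ksp.
FeS(s) ⇌ Fe²⁺(aq) + S²⁻(aq)
Ksp = [Fe²⁺][S²⁻] = [S²⁻](0.171)
[S²⁻] = 4.94×10⁻¹⁸ / (0.171) = 2.89×10⁻¹⁷
[S²⁻] = 2.89×10⁻¹⁷ M

2.89×10⁻¹⁷ M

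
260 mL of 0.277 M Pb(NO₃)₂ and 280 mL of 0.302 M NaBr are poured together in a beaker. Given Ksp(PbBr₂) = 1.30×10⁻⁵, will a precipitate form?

Yes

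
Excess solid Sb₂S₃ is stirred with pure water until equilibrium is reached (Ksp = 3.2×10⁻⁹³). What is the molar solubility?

1.2×10⁻¹⁹ M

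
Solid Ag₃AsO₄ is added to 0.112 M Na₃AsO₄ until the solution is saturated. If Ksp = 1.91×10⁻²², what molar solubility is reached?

3.98×10⁻⁸ M

Ag₃AsO₄(s) ⇌ 3 Ag⁺(aq) + AsO₄³⁻(aq)
The solution already contains AsO₄³⁻ at 0.112 M. Let s be the molar solubility of Ag₃AsO₄.
[AsO₄³⁻] ≈ 0.112 M (common ion dominates); [Ag⁺] = 3s.
Ksp = [Ag⁺]^3[AsO₄³⁻] = (3s)^3(0.112)
(3s)^3 = 1.91×10⁻²² / (0.112) = 1.71×10⁻²¹
s = 3.98×10⁻⁸ M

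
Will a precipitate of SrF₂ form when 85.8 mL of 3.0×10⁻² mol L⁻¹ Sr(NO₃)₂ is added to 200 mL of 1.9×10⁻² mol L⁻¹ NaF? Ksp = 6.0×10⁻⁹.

After mixing, V = 85.8 mL + 200 mL = 285.8 mL.
[Sr²⁺] = (3.0×10⁻²)(85.8)/285.8 = 9.0×10⁻³ mol L⁻¹
[F⁻] = (1.9×10⁻²)(200)/285.8 = 1.3×10⁻² mol L⁻¹
Q = [Sr²⁺][F⁻]^2 = 1.6×10⁻⁶
Q = 1.6×10⁻⁶ > Ksp = 6.0×10⁻⁹, so the solution is supersaturated and SrF₂ precipitates.

Yes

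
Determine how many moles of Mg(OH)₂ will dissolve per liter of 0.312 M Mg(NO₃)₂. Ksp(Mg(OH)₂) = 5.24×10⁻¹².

2.05×10⁻⁶ M

Mg(OH)₂(s) ⇌ Mg²⁺(aq) + 2 OH⁻(aq)
With Mg²⁺ already at 0.312 M and s small, take [Mg²⁺] ≈ 0.312 M and [OH⁻] = 2s.
Ksp = [Mg²⁺][OH⁻]^2 = (0.312)(2s)^2
(2s)^2 = 5.24×10⁻¹² / (0.312) = 1.68×10⁻¹¹
s = 2.05×10⁻⁶ M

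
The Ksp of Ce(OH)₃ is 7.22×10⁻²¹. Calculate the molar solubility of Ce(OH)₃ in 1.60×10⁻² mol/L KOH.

1.76×10⁻¹⁵ M

Ce(OH)₃(s) ⇌ Ce³⁺(aq) + 3 OH⁻(aq)
The solution already contains OH⁻ at 1.60×10⁻² mol/L. Let s be the molar solubility of Ce(OH)₃.
[OH⁻] ≈ 1.60×10⁻² mol/L (common ion dominates); [Ce³⁺] = s.
Ksp = [Ce³⁺][OH⁻]^3 = s(1.60×10⁻²)^3
s = 7.22×10⁻²¹ / (1.60×10⁻²)^3 = 1.76×10⁻¹⁵
s = 1.76×10⁻¹⁵ mol/L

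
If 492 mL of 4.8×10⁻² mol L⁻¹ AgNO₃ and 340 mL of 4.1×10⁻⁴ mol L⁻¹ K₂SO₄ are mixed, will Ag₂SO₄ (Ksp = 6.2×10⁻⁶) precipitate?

The combined volume is 832 mL.
[Ag⁺] = (4.8×10⁻²)(492)/832 = 2.8×10⁻² mol L⁻¹
[SO₄²⁻] = (4.1×10⁻⁴)(340)/832 = 1.7×10⁻⁴ mol L⁻¹
Q = [Ag⁺]^2[SO₄²⁻] = 1.3×10⁻⁷
Q = 1.3×10⁻⁷ < Ksp = 6.2×10⁻⁶, so the solution is unsaturated and no precipitate forms.

No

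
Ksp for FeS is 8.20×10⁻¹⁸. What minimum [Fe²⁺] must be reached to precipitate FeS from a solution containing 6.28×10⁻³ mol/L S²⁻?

A salt starts to precipitate once the ion product Q reaches its Ksp.
FeS(s) ⇌ Fe²⁺(aq) + S²⁻(aq)
Ksp = [Fe²⁺][S²⁻] = [Fe²⁺](6.28×10⁻³)
[Fe²⁺] = 8.20×10⁻¹⁸ / (6.28×10⁻³) = 1.31×10⁻¹⁵
[Fe²⁺] = 1.31×10⁻¹⁵ mol/L

1.31×10⁻¹⁵ M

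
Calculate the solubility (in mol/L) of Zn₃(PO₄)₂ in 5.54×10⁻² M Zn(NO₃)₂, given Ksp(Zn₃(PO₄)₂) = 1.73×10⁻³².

5.04×10⁻¹⁵ M

Zn₃(PO₄)₂(s) ⇌ 3 Zn²⁺(aq) + 2 PO₄³⁻(aq)
The solution already contains Zn²⁺ at 5.54×10⁻² M. Let s be the molar solubility of Zn₃(PO₄)₂.
[Zn²⁺] ≈ 5.54×10⁻² M (common ion dominates); [PO₄³⁻] = 2s.
Ksp = [Zn²⁺]^3[PO₄³⁻]^2 = (5.54×10⁻²)^3(2s)^2
(2s)^2 = 1.73×10⁻³² / (5.54×10⁻²)^3 = 1.02×10⁻²⁸
s = 5.04×10⁻¹⁵ M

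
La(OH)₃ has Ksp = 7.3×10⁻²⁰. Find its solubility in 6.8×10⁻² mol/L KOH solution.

2.3×10⁻¹⁶ M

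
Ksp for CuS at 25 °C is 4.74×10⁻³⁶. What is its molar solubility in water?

CuS(s) ⇌ Cu²⁺(aq) + S²⁻(aq)
For each mole of CuS that dissolves per liter, [Cu²⁺] = s and [S²⁻] = s; let s denote this solubility.
Ksp = [Cu²⁺][S²⁻] = s · s = s^2
s^2 = 4.74×10⁻³⁶
Taking the 2nd root, s = 2.18×10⁻¹⁸ mol L⁻¹.

2.18×10⁻¹⁸ M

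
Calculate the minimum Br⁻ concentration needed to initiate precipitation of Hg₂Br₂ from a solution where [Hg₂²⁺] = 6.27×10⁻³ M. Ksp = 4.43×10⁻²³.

The threshold for precipitation is Q = Ksp.
Hg₂Br₂(s) ⇌ Hg₂²⁺(aq) + 2 Br⁻(aq)
Ksp = [Hg₂²⁺][Br⁻]^2 = [Br⁻]^2(6.27×10⁻³)
[Br⁻]^2 = 4.43×10⁻²³ / (6.27×10⁻³) = 7.07×10⁻²¹
[Br⁻] = 8.41×10⁻¹¹ M

8.41×10⁻¹¹ M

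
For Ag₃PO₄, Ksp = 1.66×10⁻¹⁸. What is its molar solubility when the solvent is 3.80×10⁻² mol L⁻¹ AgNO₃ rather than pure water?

Ag₃PO₄(s) ⇌ 3 Ag⁺(aq) + PO₄³⁻(aq)
The solution already contains Ag⁺ at 3.80×10⁻² mol L⁻¹. Let s be the molar solubility of Ag₃PO₄.
[Ag⁺] ≈ 3.80×10⁻² mol L⁻¹ (common ion dominates); [PO₄³⁻] = s.
Ksp = [Ag⁺]^3[PO₄³⁻] = (3.80×10⁻²)^3s
s = 1.66×10⁻¹⁸ / (3.80×10⁻²)^3 = 3.03×10⁻¹⁴
s = 3.03×10⁻¹⁴ mol L⁻¹

3.03×10⁻¹⁴ M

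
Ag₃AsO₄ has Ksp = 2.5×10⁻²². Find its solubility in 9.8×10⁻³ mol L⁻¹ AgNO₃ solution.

2.7×10⁻¹⁶ M

Ag₃AsO₄(s) ⇌ 3 Ag⁺(aq) + AsO₄³⁻(aq)
Let s be the solubility of Ag₃AsO₄ here. The common ion gives [Ag⁺] ≈ 9.8×10⁻³ mol L⁻¹, and [AsO₄³⁻] = s.
Ksp = [Ag⁺]^3[AsO₄³⁻] = (9.8×10⁻³)^3s
s = 2.5×10⁻²² / (9.8×10⁻³)^3 = 2.7×10⁻¹⁶
s = 2.7×10⁻¹⁶ mol L⁻¹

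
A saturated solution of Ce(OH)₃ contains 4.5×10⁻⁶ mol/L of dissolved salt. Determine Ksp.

Ce(OH)₃(s) ⇌ Ce³⁺(aq) + 3 OH⁻(aq)
Call the molar solubility s, so that [Ce³⁺] = s and [OH⁻] = 3s.
Ksp = [Ce³⁺][OH⁻]^3 = s · (3s)^3 = 27s^4
Ksp = 27 × (4.5×10⁻⁶)^4 = 1.1×10⁻²⁰

Ksp = 1.1×10⁻²⁰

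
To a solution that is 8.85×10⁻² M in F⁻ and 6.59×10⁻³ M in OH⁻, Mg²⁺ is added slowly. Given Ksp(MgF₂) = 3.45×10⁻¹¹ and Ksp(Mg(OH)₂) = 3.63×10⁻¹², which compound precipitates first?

MgF₂

Precipitation of each salt begins when its ion product equals Ksp.
For MgF₂: [Mg²⁺] = (Ksp/[F⁻]^2) = 4.40×10⁻⁹ M
For Mg(OH)₂: [Mg²⁺] = (Ksp/[OH⁻]^2) = 8.36×10⁻⁸ M
MgF₂ requires the lower [Mg²⁺], so it precipitates first.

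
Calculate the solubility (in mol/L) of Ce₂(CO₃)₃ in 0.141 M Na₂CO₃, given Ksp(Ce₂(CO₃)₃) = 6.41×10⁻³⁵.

7.56×10⁻¹⁷ M

Ce₂(CO₃)₃(s) ⇌ 2 Ce³⁺(aq) + 3 CO₃²⁻(aq)
The solution already contains CO₃²⁻ at 0.141 M. Let s be the molar solubility of Ce₂(CO₃)₃.
[CO₃²⁻] ≈ 0.141 M (common ion dominates); [Ce³⁺] = 2s.
Ksp = [Ce³⁺]^2[CO₃²⁻]^3 = (2s)^2(0.141)^3
(2s)^2 = 6.41×10⁻³⁵ / (0.141)^3 = 2.29×10⁻³²
s = 7.56×10⁻¹⁷ M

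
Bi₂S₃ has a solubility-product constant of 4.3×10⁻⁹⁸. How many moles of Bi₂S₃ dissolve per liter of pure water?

Bi₂S₃(s) ⇌ 2 Bi³⁺(aq) + 3 S²⁻(aq)
Call the molar solubility s, so that [Bi³⁺] = 2s and [S²⁻] = 3s.
Ksp = [Bi³⁺]^2[S²⁻]^3 = (2s)^2 · (3s)^3 = 108s^5
108s^5 = 4.3×10⁻⁹⁸  ⇒  s^5 = 4.0×10⁻¹⁰⁰
Taking the 5th root, s = 1.3×10⁻²⁰ mol/L.

1.3×10⁻²⁰ M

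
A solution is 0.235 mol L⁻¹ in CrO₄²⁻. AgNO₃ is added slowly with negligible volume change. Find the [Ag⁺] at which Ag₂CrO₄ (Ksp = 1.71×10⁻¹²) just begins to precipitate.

The threshold for precipitation is Q = Ksp.
Ag₂CrO₄(s) ⇌ 2 Ag⁺(aq) + CrO₄²⁻(aq)
Ksp = [Ag⁺]^2[CrO₄²⁻] = [Ag⁺]^2(0.235)
[Ag⁺]^2 = 1.71×10⁻¹² / (0.235) = 7.28×10⁻¹²
[Ag⁺] = 2.70×10⁻⁶ mol L⁻¹

2.70×10⁻⁶ M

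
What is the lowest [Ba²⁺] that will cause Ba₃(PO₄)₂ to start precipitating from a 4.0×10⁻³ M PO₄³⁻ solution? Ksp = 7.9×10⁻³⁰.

Precipitation begins when Q = Ksp.
Ba₃(PO₄)₂(s) ⇌ 3 Ba²⁺(aq) + 2 PO₄³⁻(aq)
Ksp = [Ba²⁺]^3[PO₄³⁻]^2 = [Ba²⁺]^3(4.0×10⁻³)^2
[Ba²⁺]^3 = 7.9×10⁻³⁰ / (4.0×10⁻³)^2 = 4.9×10⁻²⁵
[Ba²⁺] = 7.9×10⁻⁹ M

7.9×10⁻⁹ M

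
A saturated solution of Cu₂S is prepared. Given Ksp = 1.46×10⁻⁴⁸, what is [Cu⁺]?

1.43×10⁻¹⁶ M

Cu₂S(s) ⇌ 2 Cu⁺(aq) + S²⁻(aq)
If s mol/L of Cu₂S dissolves, [Cu⁺] = 2s and [S²⁻] = s.
Ksp = [Cu⁺]^2[S²⁻] = (2s)^2 · s = 4s^3 = 1.46×10⁻⁴⁸
s = 7.15×10⁻¹⁷ mol L⁻¹
[Cu⁺] = 2s = 1.43×10⁻¹⁶ mol L⁻¹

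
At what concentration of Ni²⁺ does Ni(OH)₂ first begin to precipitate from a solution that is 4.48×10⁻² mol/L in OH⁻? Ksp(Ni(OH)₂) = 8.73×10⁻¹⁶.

Each salt precipitates once Q = Ksp for that salt.
Ni(OH)₂(s) ⇌ Ni²⁺(aq) + 2 OH⁻(aq)
Ksp = [Ni²⁺][OH⁻]^2 = [Ni²⁺](4.48×10⁻²)^2
[Ni²⁺] = 8.73×10⁻¹⁶ / (4.48×10⁻²)^2 = 4.35×10⁻¹³
[Ni²⁺] = 4.35×10⁻¹³ mol/L

4.35×10⁻¹³ M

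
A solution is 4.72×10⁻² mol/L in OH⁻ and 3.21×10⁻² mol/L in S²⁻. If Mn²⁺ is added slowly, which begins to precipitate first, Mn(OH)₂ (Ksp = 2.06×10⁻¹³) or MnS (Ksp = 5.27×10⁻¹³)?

MnS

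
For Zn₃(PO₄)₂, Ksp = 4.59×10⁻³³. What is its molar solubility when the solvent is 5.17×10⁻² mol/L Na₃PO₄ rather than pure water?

Zn₃(PO₄)₂(s) ⇌ 3 Zn²⁺(aq) + 2 PO₄³⁻(aq)
With PO₄³⁻ already at 5.17×10⁻² mol/L and s small, take [PO₄³⁻] ≈ 5.17×10⁻² mol/L and [Zn²⁺] = 3s.
Ksp = [Zn²⁺]^3[PO₄³⁻]^2 = (3s)^3(5.17×10⁻²)^2
(3s)^3 = 4.59×10⁻³³ / (5.17×10⁻²)^2 = 1.72×10⁻³⁰
s = 3.99×10⁻¹¹ mol/L

3.99×10⁻¹¹ M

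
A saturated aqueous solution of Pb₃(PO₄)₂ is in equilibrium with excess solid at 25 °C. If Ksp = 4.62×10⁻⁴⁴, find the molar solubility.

8.44×10⁻¹⁰ M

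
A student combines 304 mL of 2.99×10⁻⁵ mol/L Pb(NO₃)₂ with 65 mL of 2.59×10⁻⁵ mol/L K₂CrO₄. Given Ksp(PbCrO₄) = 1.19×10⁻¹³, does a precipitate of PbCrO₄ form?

After mixing, V = 304 mL + 65 mL = 369 mL.
[Pb²⁺] = (2.99×10⁻⁵)(304)/369 = 2.46×10⁻⁵ mol/L
[CrO₄²⁻] = (2.59×10⁻⁵)(65)/369 = 4.56×10⁻⁶ mol/L
Q = [Pb²⁺][CrO₄²⁻] = 1.12×10⁻¹⁰
Q = 1.12×10⁻¹⁰ > Ksp = 1.19×10⁻¹³, so the solution is supersaturated and PbCrO₄ precipitates.

Yes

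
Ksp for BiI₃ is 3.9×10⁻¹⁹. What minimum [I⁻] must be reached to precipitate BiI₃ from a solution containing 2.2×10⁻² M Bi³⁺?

2.6×10⁻⁶ M

Each salt precipitates once Q = Ksp for that salt.
BiI₃(s) ⇌ Bi³⁺(aq) + 3 I⁻(aq)
Ksp = [Bi³⁺][I⁻]^3 = [I⁻]^3(2.2×10⁻²)
[I⁻]^3 = 3.9×10⁻¹⁹ / (2.2×10⁻²) = 1.8×10⁻¹⁷
[I⁻] = 2.6×10⁻⁶ M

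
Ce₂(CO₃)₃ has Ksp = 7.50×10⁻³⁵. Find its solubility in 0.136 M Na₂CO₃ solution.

Ce₂(CO₃)₃(s) ⇌ 2 Ce³⁺(aq) + 3 CO₃²⁻(aq)
With CO₃²⁻ already at 0.136 M and s small, take [CO₃²⁻] ≈ 0.136 M and [Ce³⁺] = 2s.
Ksp = [Ce³⁺]^2[CO₃²⁻]^3 = (2s)^2(0.136)^3
(2s)^2 = 7.50×10⁻³⁵ / (0.136)^3 = 2.98×10⁻³²
s = 8.63×10⁻¹⁷ M

8.63×10⁻¹⁷ M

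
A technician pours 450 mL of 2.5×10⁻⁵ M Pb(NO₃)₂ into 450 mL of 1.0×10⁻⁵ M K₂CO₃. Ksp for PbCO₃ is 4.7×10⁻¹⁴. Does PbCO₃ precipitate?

Total volume after mixing = 450 + 450 = 900 mL.
[Pb²⁺] = (2.5×10⁻⁵)(450)/900 = 1.3×10⁻⁵ M
[CO₃²⁻] = (1.0×10⁻⁵)(450)/900 = 5.0×10⁻⁶ M
Q = [Pb²⁺][CO₃²⁻] = 6.3×10⁻¹¹
Since Q (6.3×10⁻¹¹) exceeds Ksp (4.7×10⁻¹⁴), PbCO₃ will precipitate.

Yes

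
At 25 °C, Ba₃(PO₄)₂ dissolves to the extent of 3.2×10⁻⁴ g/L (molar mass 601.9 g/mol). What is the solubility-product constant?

Ksp = 4.6×10⁻³⁰

Convert to molarity: s = 3.2×10⁻⁴ / 601.9 = 5.316×10⁻⁷ mol/L
Ba₃(PO₄)₂(s) ⇌ 3 Ba²⁺(aq) + 2 PO₄³⁻(aq)
For each mole of Ba₃(PO₄)₂ that dissolves per liter, [Ba²⁺] = 3s and [PO₄³⁻] = 2s; let s denote this solubility.
Ksp = [Ba²⁺]^3[PO₄³⁻]^2 = (3s)^3 · (2s)^2 = 108s^5
Ksp = 108 × (5.316×10⁻⁷)^5 = 4.6×10⁻³⁰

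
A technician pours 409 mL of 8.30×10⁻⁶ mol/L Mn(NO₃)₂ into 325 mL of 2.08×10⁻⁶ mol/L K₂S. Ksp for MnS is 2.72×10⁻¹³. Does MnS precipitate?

Total volume after mixing = 409 + 325 = 734 mL.
[Mn²⁺] = (8.30×10⁻⁶)(409)/734 = 4.62×10⁻⁶ mol/L
[S²⁻] = (2.08×10⁻⁶)(325)/734 = 9.21×10⁻⁷ mol/L
Q = [Mn²⁺][S²⁻] = 4.26×10⁻¹²
Because Q > Ksp (4.26×10⁻¹² vs 2.72×10⁻¹³), a precipitate of MnS forms.

Yes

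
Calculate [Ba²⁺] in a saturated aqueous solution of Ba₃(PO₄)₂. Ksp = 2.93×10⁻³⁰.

1.46×10⁻⁶ M

Ba₃(PO₄)₂(s) ⇌ 3 Ba²⁺(aq) + 2 PO₄³⁻(aq)
With molar solubility s: [Ba²⁺] = 3s, [PO₄³⁻] = 2s.
Ksp = [Ba²⁺]^3[PO₄³⁻]^2 = (3s)^3 · (2s)^2 = 108s^5 = 2.93×10⁻³⁰
s = 4.86×10⁻⁷ mol L⁻¹
[Ba²⁺] = 3s = 1.46×10⁻⁶ mol L⁻¹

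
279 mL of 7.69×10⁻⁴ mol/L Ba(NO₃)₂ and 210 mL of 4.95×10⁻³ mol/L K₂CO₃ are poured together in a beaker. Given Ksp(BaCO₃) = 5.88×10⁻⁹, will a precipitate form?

Total volume after mixing = 279 + 210 = 489 mL.
[Ba²⁺] = (7.69×10⁻⁴)(279)/489 = 4.39×10⁻⁴ mol/L
[CO₃²⁻] = (4.95×10⁻³)(210)/489 = 2.13×10⁻³ mol/L
Q = [Ba²⁺][CO₃²⁻] = 9.33×10⁻⁷
Because Q > Ksp (9.33×10⁻⁷ vs 5.88×10⁻⁹), a precipitate of BaCO₃ forms.

Yes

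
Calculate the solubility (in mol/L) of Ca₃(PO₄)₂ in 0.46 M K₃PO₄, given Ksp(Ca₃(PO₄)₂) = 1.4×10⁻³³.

6.3×10⁻¹² M

Ca₃(PO₄)₂(s) ⇌ 3 Ca²⁺(aq) + 2 PO₄³⁻(aq)
Let s be the solubility of Ca₃(PO₄)₂ here. The common ion gives [PO₄³⁻] ≈ 0.46 M, and [Ca²⁺] = 3s.
Ksp = [Ca²⁺]^3[PO₄³⁻]^2 = (3s)^3(0.46)^2
(3s)^3 = 1.4×10⁻³³ / (0.46)^2 = 6.6×10⁻³³
s = 6.3×10⁻¹² M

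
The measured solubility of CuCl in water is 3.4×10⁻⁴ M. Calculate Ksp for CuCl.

Ksp = 1.2×10⁻⁷

CuCl(s) ⇌ Cu⁺(aq) + Cl⁻(aq)
With molar solubility s: [Cu⁺] = s, [Cl⁻] = s.
Ksp = [Cu⁺][Cl⁻] = s · s = s^2
Ksp = (3.4×10⁻⁴)^2 = 1.2×10⁻⁷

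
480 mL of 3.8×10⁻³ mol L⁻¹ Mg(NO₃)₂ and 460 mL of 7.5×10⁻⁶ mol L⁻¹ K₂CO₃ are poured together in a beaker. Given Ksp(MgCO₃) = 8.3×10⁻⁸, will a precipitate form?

Total volume after mixing = 480 + 460 = 940 mL.
[Mg²⁺] = (3.8×10⁻³)(480)/940 = 1.9×10⁻³ mol L⁻¹
[CO₃²⁻] = (7.5×10⁻⁶)(460)/940 = 3.7×10⁻⁶ mol L⁻¹
Q = [Mg²⁺][CO₃²⁻] = 7.1×10⁻⁹
Q = 7.1×10⁻⁹ < Ksp = 8.3×10⁻⁸, so the solution is unsaturated and no precipitate forms.

No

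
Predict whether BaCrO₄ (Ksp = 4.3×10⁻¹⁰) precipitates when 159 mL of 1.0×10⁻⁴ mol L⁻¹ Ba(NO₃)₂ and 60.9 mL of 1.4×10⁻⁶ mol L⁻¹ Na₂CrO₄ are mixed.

After mixing, V = 159 mL + 60.9 mL = 219.9 mL.
[Ba²⁺] = (1.0×10⁻⁴)(159)/219.9 = 7.2×10⁻⁵ mol L⁻¹
[CrO₄²⁻] = (1.4×10⁻⁶)(60.9)/219.9 = 3.9×10⁻⁷ mol L⁻¹
Q = [Ba²⁺][CrO₄²⁻] = 2.8×10⁻¹¹
Q = 2.8×10⁻¹¹ < Ksp = 4.3×10⁻¹⁰, so the solution is unsaturated and no precipitate forms.

No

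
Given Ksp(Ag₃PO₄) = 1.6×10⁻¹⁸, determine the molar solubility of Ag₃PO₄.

1.6×10⁻⁵ M

Ag₃PO₄(s) ⇌ 3 Ag⁺(aq) + PO₄³⁻(aq)
Let s be the molar solubility. Then [Ag⁺] = 3s and [PO₄³⁻] = s.
Ksp = [Ag⁺]^3[PO₄³⁻] = (3s)^3 · s = 27s^4
27s^4 = 1.6×10⁻¹⁸  ⇒  s^4 = 5.9×10⁻²⁰
s = 1.6×10⁻⁵ mol L⁻¹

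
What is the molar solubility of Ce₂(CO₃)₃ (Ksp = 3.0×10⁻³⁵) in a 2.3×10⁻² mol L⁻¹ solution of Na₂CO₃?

Ce₂(CO₃)₃(s) ⇌ 2 Ce³⁺(aq) + 3 CO₃²⁻(aq)
The solution already contains CO₃²⁻ at 2.3×10⁻² mol L⁻¹. Let s be the molar solubility of Ce₂(CO₃)₃.
[CO₃²⁻] ≈ 2.3×10⁻² mol L⁻¹ (common ion dominates); [Ce³⁺] = 2s.
Ksp = [Ce³⁺]^2[CO₃²⁻]^3 = (2s)^2(2.3×10⁻²)^3
(2s)^2 = 3.0×10⁻³⁵ / (2.3×10⁻²)^3 = 2.5×10⁻³⁰
s = 7.9×10⁻¹⁶ mol L⁻¹

7.9×10⁻¹⁶ M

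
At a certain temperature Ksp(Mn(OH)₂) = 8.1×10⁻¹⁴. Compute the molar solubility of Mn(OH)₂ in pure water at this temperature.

2.7×10⁻⁵ M

Mn(OH)₂(s) ⇌ Mn²⁺(aq) + 2 OH⁻(aq)
With molar solubility s: [Mn²⁺] = s, [OH⁻] = 2s.
Ksp = [Mn²⁺][OH⁻]^2 = s · (2s)^2 = 4s^3
4s^3 = 8.1×10⁻¹⁴  ⇒  s^3 = 2.0×10⁻¹⁴
Taking the 3rd root, s = 2.7×10⁻⁵ mol L⁻¹.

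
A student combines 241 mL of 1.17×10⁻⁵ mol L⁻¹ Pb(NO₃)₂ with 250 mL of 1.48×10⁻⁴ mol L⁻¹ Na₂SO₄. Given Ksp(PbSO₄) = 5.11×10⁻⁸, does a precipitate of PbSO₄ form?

After mixing, V = 241 mL + 250 mL = 491 mL.
[Pb²⁺] = (1.17×10⁻⁵)(241)/491 = 5.74×10⁻⁶ mol L⁻¹
[SO₄²⁻] = (1.48×10⁻⁴)(250)/491 = 7.54×10⁻⁵ mol L⁻¹
Q = [Pb²⁺][SO₄²⁻] = 4.33×10⁻¹⁰
Q = 4.33×10⁻¹⁰ < Ksp = 5.11×10⁻⁸, so the solution is unsaturated and no precipitate forms.

No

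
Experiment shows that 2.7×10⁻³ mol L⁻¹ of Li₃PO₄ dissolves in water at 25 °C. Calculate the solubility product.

Ksp = 1.4×10⁻⁹

Li₃PO₄(s) ⇌ 3 Li⁺(aq) + PO₄³⁻(aq)
Let s be the molar solubility. Then [Li⁺] = 3s and [PO₄³⁻] = s.
Ksp = [Li⁺]^3[PO₄³⁻] = (3s)^3 · s = 27s^4
Ksp = 27 × (2.7×10⁻³)^4 = 1.4×10⁻⁹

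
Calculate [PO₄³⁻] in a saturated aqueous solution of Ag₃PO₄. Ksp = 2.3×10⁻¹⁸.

Ag₃PO₄(s) ⇌ 3 Ag⁺(aq) + PO₄³⁻(aq)
Call the molar solubility s, so that [Ag⁺] = 3s and [PO₄³⁻] = s.
Ksp = [Ag⁺]^3[PO₄³⁻] = (3s)^3 · s = 27s^4 = 2.3×10⁻¹⁸
s = 1.7×10⁻⁵ mol/L
[PO₄³⁻] = s = 1.7×10⁻⁵ mol/L

1.7×10⁻⁵ M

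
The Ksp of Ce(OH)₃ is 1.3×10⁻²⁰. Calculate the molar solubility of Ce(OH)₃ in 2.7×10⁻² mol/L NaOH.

Ce(OH)₃(s) ⇌ Ce³⁺(aq) + 3 OH⁻(aq)
OH⁻ is already present at 2.7×10⁻² mol/L. If s mol/L of Ce(OH)₃ dissolves, [Ce³⁺] = s while [OH⁻] ≈ 2.7×10⁻² mol/L.
Ksp = [Ce³⁺][OH⁻]^3 = s(2.7×10⁻²)^3
s = 1.3×10⁻²⁰ / (2.7×10⁻²)^3 = 6.6×10⁻¹⁶
s = 6.6×10⁻¹⁶ mol/L

6.6×10⁻¹⁶ M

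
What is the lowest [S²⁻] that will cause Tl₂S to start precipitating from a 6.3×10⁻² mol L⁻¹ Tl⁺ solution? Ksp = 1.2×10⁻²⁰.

Precipitation of each salt begins when its ion product equals Ksp.
Tl₂S(s) ⇌ 2 Tl⁺(aq) + S²⁻(aq)
Ksp = [Tl⁺]^2[S²⁻] = [S²⁻](6.3×10⁻²)^2
[S²⁻] = 1.2×10⁻²⁰ / (6.3×10⁻²)^2 = 3.0×10⁻¹⁸
[S²⁻] = 3.0×10⁻¹⁸ mol L⁻¹

3.0×10⁻¹⁸ M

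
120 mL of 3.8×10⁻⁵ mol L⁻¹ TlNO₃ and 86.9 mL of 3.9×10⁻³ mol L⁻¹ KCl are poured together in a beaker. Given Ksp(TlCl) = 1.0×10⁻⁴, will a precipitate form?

After mixing, V = 120 mL + 86.9 mL = 206.9 mL.
[Tl⁺] = (3.8×10⁻⁵)(120)/206.9 = 2.2×10⁻⁵ mol L⁻¹
[Cl⁻] = (3.9×10⁻³)(86.9)/206.9 = 1.6×10⁻³ mol L⁻¹
Q = [Tl⁺][Cl⁻] = 3.6×10⁻⁸
Q < Ksp (3.6×10⁻⁸ vs 1.0×10⁻⁴); the solution remains unsaturated and no precipitate forms.

No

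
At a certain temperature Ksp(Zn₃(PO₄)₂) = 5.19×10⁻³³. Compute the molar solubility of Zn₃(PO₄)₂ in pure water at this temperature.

1.37×10⁻⁷ M

Zn₃(PO₄)₂(s) ⇌ 3 Zn²⁺(aq) + 2 PO₄³⁻(aq)
For each mole of Zn₃(PO₄)₂ that dissolves per liter, [Zn²⁺] = 3s and [PO₄³⁻] = 2s; let s denote this solubility.
Ksp = [Zn²⁺]^3[PO₄³⁻]^2 = (3s)^3 · (2s)^2 = 108s^5
108s^5 = 5.19×10⁻³³  ⇒  s^5 = 4.81×10⁻³⁵
s = (4.81×10⁻³⁵)^(1/5) = 1.37×10⁻⁷ M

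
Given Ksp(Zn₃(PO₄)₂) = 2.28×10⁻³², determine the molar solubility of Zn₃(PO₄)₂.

1.84×10⁻⁷ M

Zn₃(PO₄)₂(s) ⇌ 3 Zn²⁺(aq) + 2 PO₄³⁻(aq)
With molar solubility s: [Zn²⁺] = 3s, [PO₄³⁻] = 2s.
Ksp = [Zn²⁺]^3[PO₄³⁻]^2 = (3s)^3 · (2s)^2 = 108s^5
108s^5 = 2.28×10⁻³²  ⇒  s^5 = 2.11×10⁻³⁴
s = 1.84×10⁻⁷ mol/L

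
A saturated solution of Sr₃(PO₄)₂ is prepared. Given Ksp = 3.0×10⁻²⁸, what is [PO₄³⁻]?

Sr₃(PO₄)₂(s) ⇌ 3 Sr²⁺(aq) + 2 PO₄³⁻(aq)
If s mol/L of Sr₃(PO₄)₂ dissolves, [Sr²⁺] = 3s and [PO₄³⁻] = 2s.
Ksp = [Sr²⁺]^3[PO₄³⁻]^2 = (3s)^3 · (2s)^2 = 108s^5 = 3.0×10⁻²⁸
s = 1.2×10⁻⁶ M
[PO₄³⁻] = 2s = 2.5×10⁻⁶ M

2.5×10⁻⁶ M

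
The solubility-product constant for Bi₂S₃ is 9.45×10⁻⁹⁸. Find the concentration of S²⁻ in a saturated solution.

Bi₂S₃(s) ⇌ 2 Bi³⁺(aq) + 3 S²⁻(aq)
With molar solubility s: [Bi³⁺] = 2s, [S²⁻] = 3s.
Ksp = [Bi³⁺]^2[S²⁻]^3 = (2s)^2 · (3s)^3 = 108s^5 = 9.45×10⁻⁹⁸
s = 1.54×10⁻²⁰ mol L⁻¹
[S²⁻] = 3s = 4.63×10⁻²⁰ mol L⁻¹

4.63×10⁻²⁰ M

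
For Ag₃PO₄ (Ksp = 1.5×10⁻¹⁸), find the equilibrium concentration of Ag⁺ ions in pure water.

Ag₃PO₄(s) ⇌ 3 Ag⁺(aq) + PO₄³⁻(aq)
If s mol/L of Ag₃PO₄ dissolves, [Ag⁺] = 3s and [PO₄³⁻] = s.
Ksp = [Ag⁺]^3[PO₄³⁻] = (3s)^3 · s = 27s^4 = 1.5×10⁻¹⁸
s = 1.5×10⁻⁵ mol L⁻¹
[Ag⁺] = 3s = 4.6×10⁻⁵ mol L⁻¹

4.6×10⁻⁵ M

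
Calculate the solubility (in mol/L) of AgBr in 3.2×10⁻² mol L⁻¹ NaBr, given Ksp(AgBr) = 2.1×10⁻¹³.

6.6×10⁻¹² M

AgBr(s) ⇌ Ag⁺(aq) + Br⁻(aq)
With Br⁻ already at 3.2×10⁻² mol L⁻¹ and s small, take [Br⁻] ≈ 3.2×10⁻² mol L⁻¹ and [Ag⁺] = s.
Ksp = [Ag⁺][Br⁻] = s(3.2×10⁻²)
s = 2.1×10⁻¹³ / (3.2×10⁻²) = 6.6×10⁻¹²
s = 6.6×10⁻¹² mol L⁻¹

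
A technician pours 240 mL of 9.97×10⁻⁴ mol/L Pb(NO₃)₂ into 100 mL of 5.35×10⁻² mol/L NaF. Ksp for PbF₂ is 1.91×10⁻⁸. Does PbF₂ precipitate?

Yes

Total volume after mixing = 240 + 100 = 340 mL.
[Pb²⁺] = (9.97×10⁻⁴)(240)/340 = 7.04×10⁻⁴ mol/L
[F⁻] = (5.35×10⁻²)(100)/340 = 1.57×10⁻² mol/L
Q = [Pb²⁺][F⁻]^2 = 1.74×10⁻⁷
Q = 1.74×10⁻⁷ > Ksp = 1.91×10⁻⁸, so the solution is supersaturated and PbF₂ precipitates.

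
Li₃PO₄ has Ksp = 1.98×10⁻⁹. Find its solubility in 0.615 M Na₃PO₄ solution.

4.92×10⁻⁴ M

Li₃PO₄(s) ⇌ 3 Li⁺(aq) + PO₄³⁻(aq)
Let s be the solubility of Li₃PO₄ here. The common ion gives [PO₄³⁻] ≈ 0.615 M, and [Li⁺] = 3s.
Ksp = [Li⁺]^3[PO₄³⁻] = (3s)^3(0.615)
(3s)^3 = 1.98×10⁻⁹ / (0.615) = 3.22×10⁻⁹
s = 4.92×10⁻⁴ M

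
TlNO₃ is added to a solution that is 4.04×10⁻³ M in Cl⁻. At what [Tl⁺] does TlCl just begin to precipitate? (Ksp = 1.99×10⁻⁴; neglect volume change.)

4.93×10⁻² M

Precipitation of each salt begins when its ion product equals Ksp.
TlCl(s) ⇌ Tl⁺(aq) + Cl⁻(aq)
Ksp = [Tl⁺][Cl⁻] = [Tl⁺](4.04×10⁻³)
[Tl⁺] = 1.99×10⁻⁴ / (4.04×10⁻³) = 4.93×10⁻²
[Tl⁺] = 4.93×10⁻² M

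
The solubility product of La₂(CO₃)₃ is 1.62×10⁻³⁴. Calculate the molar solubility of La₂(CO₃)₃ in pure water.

La₂(CO₃)₃(s) ⇌ 2 La³⁺(aq) + 3 CO₃²⁻(aq)
If s mol/L of La₂(CO₃)₃ dissolves, [La³⁺] = 2s and [CO₃²⁻] = 3s.
Ksp = [La³⁺]^2[CO₃²⁻]^3 = (2s)^2 · (3s)^3 = 108s^5
108s^5 = 1.62×10⁻³⁴  ⇒  s^5 = 1.50×10⁻³⁶
s = (1.50×10⁻³⁶)^(1/5) = 6.84×10⁻⁸ mol/L

6.84×10⁻⁸ M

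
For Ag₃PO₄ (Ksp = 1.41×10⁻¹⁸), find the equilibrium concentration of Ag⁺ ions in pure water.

4.54×10⁻⁵ M

Ag₃PO₄(s) ⇌ 3 Ag⁺(aq) + PO₄³⁻(aq)
For each mole of Ag₃PO₄ that dissolves per liter, [Ag⁺] = 3s and [PO₄³⁻] = s; let s denote this solubility.
Ksp = [Ag⁺]^3[PO₄³⁻] = (3s)^3 · s = 27s^4 = 1.41×10⁻¹⁸
s = 1.51×10⁻⁵ mol L⁻¹
[Ag⁺] = 3s = 4.54×10⁻⁵ mol L⁻¹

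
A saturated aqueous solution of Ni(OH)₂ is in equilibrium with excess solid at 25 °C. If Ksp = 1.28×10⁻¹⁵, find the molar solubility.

Ni(OH)₂(s) ⇌ Ni²⁺(aq) + 2 OH⁻(aq)
Call the molar solubility s, so that [Ni²⁺] = s and [OH⁻] = 2s.
Ksp = [Ni²⁺][OH⁻]^2 = s · (2s)^2 = 4s^3
4s^3 = 1.28×10⁻¹⁵  ⇒  s^3 = 3.20×10⁻¹⁶
s = (3.20×10⁻¹⁶)^(1/3) = 6.84×10⁻⁶ mol/L

6.84×10⁻⁶ M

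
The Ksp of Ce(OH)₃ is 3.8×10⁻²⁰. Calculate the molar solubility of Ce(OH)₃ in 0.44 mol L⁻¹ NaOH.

Ce(OH)₃(s) ⇌ Ce³⁺(aq) + 3 OH⁻(aq)
With OH⁻ already at 0.44 mol L⁻¹ and s small, take [OH⁻] ≈ 0.44 mol L⁻¹ and [Ce³⁺] = s.
Ksp = [Ce³⁺][OH⁻]^3 = s(0.44)^3
s = 3.8×10⁻²⁰ / (0.44)^3 = 4.5×10⁻¹⁹
s = 4.5×10⁻¹⁹ mol L⁻¹

4.5×10⁻¹⁹ M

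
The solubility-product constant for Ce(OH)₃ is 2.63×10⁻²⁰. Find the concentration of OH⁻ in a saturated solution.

1.68×10⁻⁵ M

Ce(OH)₃(s) ⇌ Ce³⁺(aq) + 3 OH⁻(aq)
With molar solubility s: [Ce³⁺] = s, [OH⁻] = 3s.
Ksp = [Ce³⁺][OH⁻]^3 = s · (3s)^3 = 27s^4 = 2.63×10⁻²⁰
s = 5.59×10⁻⁶ mol L⁻¹
[OH⁻] = 3s = 1.68×10⁻⁵ mol L⁻¹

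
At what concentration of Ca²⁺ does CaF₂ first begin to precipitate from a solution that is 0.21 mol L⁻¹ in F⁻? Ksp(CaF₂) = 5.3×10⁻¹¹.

1.2×10⁻⁹ M

Precipitation of each salt begins when its ion product equals Ksp.
CaF₂(s) ⇌ Ca²⁺(aq) + 2 F⁻(aq)
Ksp = [Ca²⁺][F⁻]^2 = [Ca²⁺](0.21)^2
[Ca²⁺] = 5.3×10⁻¹¹ / (0.21)^2 = 1.2×10⁻⁹
[Ca²⁺] = 1.2×10⁻⁹ mol L⁻¹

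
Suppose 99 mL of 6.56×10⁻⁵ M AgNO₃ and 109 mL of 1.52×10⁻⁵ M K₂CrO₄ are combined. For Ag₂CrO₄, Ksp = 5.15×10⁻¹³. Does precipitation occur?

No

After mixing, V = 99 mL + 109 mL = 208 mL.
[Ag⁺] = (6.56×10⁻⁵)(99)/208 = 3.12×10⁻⁵ M
[CrO₄²⁻] = (1.52×10⁻⁵)(109)/208 = 7.97×10⁻⁶ M
Q = [Ag⁺]^2[CrO₄²⁻] = 7.77×10⁻¹⁵
Since Q (7.77×10⁻¹⁵) is less than Ksp (5.15×10⁻¹³), no Ag₂CrO₄ precipitates.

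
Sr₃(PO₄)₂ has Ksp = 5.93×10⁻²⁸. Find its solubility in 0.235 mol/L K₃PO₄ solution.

7.35×10⁻¹⁰ M

Sr₃(PO₄)₂(s) ⇌ 3 Sr²⁺(aq) + 2 PO₄³⁻(aq)
PO₄³⁻ is already present at 0.235 mol/L. If s mol/L of Sr₃(PO₄)₂ dissolves, [Sr²⁺] = 3s while [PO₄³⁻] ≈ 0.235 mol/L.
Ksp = [Sr²⁺]^3[PO₄³⁻]^2 = (3s)^3(0.235)^2
(3s)^3 = 5.93×10⁻²⁸ / (0.235)^2 = 1.07×10⁻²⁶
s = 7.35×10⁻¹⁰ mol/L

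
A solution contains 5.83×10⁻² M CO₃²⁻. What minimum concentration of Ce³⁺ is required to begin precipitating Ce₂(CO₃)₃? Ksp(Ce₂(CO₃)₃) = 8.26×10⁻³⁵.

6.46×10⁻¹⁶ M

The threshold for precipitation is Q = Ksp.
Ce₂(CO₃)₃(s) ⇌ 2 Ce³⁺(aq) + 3 CO₃²⁻(aq)
Ksp = [Ce³⁺]^2[CO₃²⁻]^3 = [Ce³⁺]^2(5.83×10⁻²)^3
[Ce³⁺]^2 = 8.26×10⁻³⁵ / (5.83×10⁻²)^3 = 4.17×10⁻³¹
[Ce³⁺] = 6.46×10⁻¹⁶ M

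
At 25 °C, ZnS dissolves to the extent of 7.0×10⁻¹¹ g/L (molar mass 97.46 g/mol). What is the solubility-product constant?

Ksp = 5.2×10⁻²⁵

s = (7.0×10⁻¹¹ g L⁻¹)/(97.46 g mol⁻¹) = 7.182×10⁻¹³ M
ZnS(s) ⇌ Zn²⁺(aq) + S²⁻(aq)
For each mole of ZnS that dissolves per liter, [Zn²⁺] = s and [S²⁻] = s; let s denote this solubility.
Ksp = [Zn²⁺][S²⁻] = s · s = s^2
Ksp = (7.182×10⁻¹³)^2 = 5.2×10⁻²⁵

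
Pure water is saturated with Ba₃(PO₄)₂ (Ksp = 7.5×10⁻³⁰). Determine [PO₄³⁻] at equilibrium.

1.2×10⁻⁶ M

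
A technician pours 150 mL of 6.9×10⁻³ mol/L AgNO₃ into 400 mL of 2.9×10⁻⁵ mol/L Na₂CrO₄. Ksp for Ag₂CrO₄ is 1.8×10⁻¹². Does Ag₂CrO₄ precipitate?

The combined volume is 550 mL.
[Ag⁺] = (6.9×10⁻³)(150)/550 = 1.9×10⁻³ mol/L
[CrO₄²⁻] = (2.9×10⁻⁵)(400)/550 = 2.1×10⁻⁵ mol/L
Q = [Ag⁺]^2[CrO₄²⁻] = 7.5×10⁻¹¹
Q = 7.5×10⁻¹¹ > Ksp = 1.8×10⁻¹², so the solution is supersaturated and Ag₂CrO₄ precipitates.

Yes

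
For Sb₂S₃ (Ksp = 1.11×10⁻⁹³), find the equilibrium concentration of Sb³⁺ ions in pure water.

2.01×10⁻¹⁹ M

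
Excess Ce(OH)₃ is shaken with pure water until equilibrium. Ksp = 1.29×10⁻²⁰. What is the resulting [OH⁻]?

1.40×10⁻⁵ M

Ce(OH)₃(s) ⇌ Ce³⁺(aq) + 3 OH⁻(aq)
Let s be the molar solubility. Then [Ce³⁺] = s and [OH⁻] = 3s.
Ksp = [Ce³⁺][OH⁻]^3 = s · (3s)^3 = 27s^4 = 1.29×10⁻²⁰
s = 4.68×10⁻⁶ mol/L
[OH⁻] = 3s = 1.40×10⁻⁵ mol/L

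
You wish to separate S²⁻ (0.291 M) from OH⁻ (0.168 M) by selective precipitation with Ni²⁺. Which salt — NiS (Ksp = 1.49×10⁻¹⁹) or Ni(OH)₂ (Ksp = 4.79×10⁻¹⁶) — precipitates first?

NiS

The threshold for precipitation is Q = Ksp.
For NiS: [Ni²⁺] = (Ksp/[S²⁻]) = 5.12×10⁻¹⁹ M
For Ni(OH)₂: [Ni²⁺] = (Ksp/[OH⁻]^2) = 1.70×10⁻¹⁴ M
Since NiS needs less Ni²⁺ to reach saturation, it precipitates first.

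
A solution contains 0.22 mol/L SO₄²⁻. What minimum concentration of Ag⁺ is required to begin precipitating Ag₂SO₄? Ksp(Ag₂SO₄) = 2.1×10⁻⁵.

9.8×10⁻³ M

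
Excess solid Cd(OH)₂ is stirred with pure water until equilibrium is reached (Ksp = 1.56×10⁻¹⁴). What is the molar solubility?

1.57×10⁻⁵ M

Cd(OH)₂(s) ⇌ Cd²⁺(aq) + 2 OH⁻(aq)
With molar solubility s: [Cd²⁺] = s, [OH⁻] = 2s.
Ksp = [Cd²⁺][OH⁻]^2 = s · (2s)^2 = 4s^3
4s^3 = 1.56×10⁻¹⁴  ⇒  s^3 = 3.90×10⁻¹⁵
Taking the 3rd root, s = 1.57×10⁻⁵ M.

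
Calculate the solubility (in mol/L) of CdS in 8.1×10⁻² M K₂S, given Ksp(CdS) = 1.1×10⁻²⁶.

1.4×10⁻²⁵ M

CdS(s) ⇌ Cd²⁺(aq) + S²⁻(aq)
With S²⁻ already at 8.1×10⁻² M and s small, take [S²⁻] ≈ 8.1×10⁻² M and [Cd²⁺] = s.
Ksp = [Cd²⁺][S²⁻] = s(8.1×10⁻²)
s = 1.1×10⁻²⁶ / (8.1×10⁻²) = 1.4×10⁻²⁵
s = 1.4×10⁻²⁵ M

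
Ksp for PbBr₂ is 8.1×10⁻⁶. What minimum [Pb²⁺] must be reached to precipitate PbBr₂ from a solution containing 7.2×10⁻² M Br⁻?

Precipitation of each salt begins when its ion product equals Ksp.
PbBr₂(s) ⇌ Pb²⁺(aq) + 2 Br⁻(aq)
Ksp = [Pb²⁺][Br⁻]^2 = [Pb²⁺](7.2×10⁻²)^2
[Pb²⁺] = 8.1×10⁻⁶ / (7.2×10⁻²)^2 = 1.6×10⁻³
[Pb²⁺] = 1.6×10⁻³ M

1.6×10⁻³ M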